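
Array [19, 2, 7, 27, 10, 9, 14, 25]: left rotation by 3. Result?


Left rotate by 3: [27, 10, 9, 14, 25, 19, 2, 7]


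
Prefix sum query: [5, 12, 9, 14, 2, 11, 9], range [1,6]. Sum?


Prefix sums: [0, 5, 17, 26, 40, 42, 53, 62]
Sum[1..6] = prefix[7] - prefix[1] = 62 - 5 = 57


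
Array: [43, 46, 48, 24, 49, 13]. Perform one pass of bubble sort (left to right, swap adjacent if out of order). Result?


After one pass: [43, 46, 24, 48, 13, 49]


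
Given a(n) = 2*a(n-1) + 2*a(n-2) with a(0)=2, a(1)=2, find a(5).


Build bottom-up:
...a(3)=20, a(4)=56, a(5)=2*56+2*20=152


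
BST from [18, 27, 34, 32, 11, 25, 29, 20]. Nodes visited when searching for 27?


BST root = 18
Search for 27: compare at each node
Path: [18, 27]


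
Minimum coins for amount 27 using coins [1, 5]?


dp[0]=0; dp[i]=1+min(dp[i-c] for c in coins)
...dp[22]=6, dp[23]=7, dp[24]=8, dp[25]=5, dp[26]=6, dp[27]=7
Minimum coins for 27 = 7


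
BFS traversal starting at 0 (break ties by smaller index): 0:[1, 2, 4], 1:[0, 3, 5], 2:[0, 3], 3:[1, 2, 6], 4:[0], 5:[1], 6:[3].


BFS queue: start with [0]
Visit order: [0, 1, 2, 4, 3, 5, 6]


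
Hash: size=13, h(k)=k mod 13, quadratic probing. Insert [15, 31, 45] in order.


Insertions: 15->slot 2; 31->slot 5; 45->slot 6
Table: [None, None, 15, None, None, 31, 45, None, None, None, None, None, None]


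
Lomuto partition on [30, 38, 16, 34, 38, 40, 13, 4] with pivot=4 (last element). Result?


Elements <= 4 go left of pivot.
Result: [4, 38, 16, 34, 38, 40, 13, 30], pivot at index 0


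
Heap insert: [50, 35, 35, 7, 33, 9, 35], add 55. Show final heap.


Append 55: [50, 35, 35, 7, 33, 9, 35, 55]
Bubble up: swap idx 7(55) with idx 3(7); swap idx 3(55) with idx 1(35); swap idx 1(55) with idx 0(50)
Result: [55, 50, 35, 35, 33, 9, 35, 7]


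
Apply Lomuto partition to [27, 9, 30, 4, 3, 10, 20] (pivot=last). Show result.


Elements <= 20 go left of pivot.
Result: [9, 4, 3, 10, 20, 27, 30], pivot at index 4


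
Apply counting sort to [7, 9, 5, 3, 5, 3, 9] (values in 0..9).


Count array: [0, 0, 0, 2, 0, 2, 0, 1, 0, 2]
Reconstruct: [3, 3, 5, 5, 7, 9, 9]


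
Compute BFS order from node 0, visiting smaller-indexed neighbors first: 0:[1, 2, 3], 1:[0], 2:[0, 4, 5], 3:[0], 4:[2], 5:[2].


BFS queue: start with [0]
Visit order: [0, 1, 2, 3, 4, 5]


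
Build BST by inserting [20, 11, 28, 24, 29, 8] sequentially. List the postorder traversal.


Root = 20; build tree by BST insertion.
Postorder traversal: [8, 11, 24, 29, 28, 20]


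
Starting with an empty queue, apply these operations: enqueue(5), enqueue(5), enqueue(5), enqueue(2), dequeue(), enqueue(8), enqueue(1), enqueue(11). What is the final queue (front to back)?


enqueue(5) -> [5]
enqueue(5) -> [5, 5]
enqueue(5) -> [5, 5, 5]
enqueue(2) -> [5, 5, 5, 2]
dequeue() returns 5 -> [5, 5, 2]
enqueue(8) -> [5, 5, 2, 8]
enqueue(1) -> [5, 5, 2, 8, 1]
enqueue(11) -> [5, 5, 2, 8, 1, 11]
Final queue (front to back): [5, 5, 2, 8, 1, 11]


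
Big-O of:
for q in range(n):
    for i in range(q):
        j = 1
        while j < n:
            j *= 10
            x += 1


Per nesting level: O(n) * O(n) [triangular over q] * O(log n) = O(n^2 log n)
Complexity: O(n^2 log n)


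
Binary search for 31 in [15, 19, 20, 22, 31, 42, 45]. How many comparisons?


Search for 31:
[0,6] mid=3 arr[3]=22
[4,6] mid=5 arr[5]=42
[4,4] mid=4 arr[4]=31
Total: 3 comparisons


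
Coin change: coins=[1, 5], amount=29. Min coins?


dp[0]=0; dp[i]=1+min(dp[i-c] for c in coins)
...dp[24]=8, dp[25]=5, dp[26]=6, dp[27]=7, dp[28]=8, dp[29]=9
Minimum coins for 29 = 9


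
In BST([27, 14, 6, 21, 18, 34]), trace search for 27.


BST root = 27
Search for 27: compare at each node
Path: [27]


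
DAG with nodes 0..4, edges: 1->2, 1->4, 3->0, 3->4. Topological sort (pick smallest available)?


Kahn's algorithm, process smallest node first
Order: [1, 2, 3, 0, 4]


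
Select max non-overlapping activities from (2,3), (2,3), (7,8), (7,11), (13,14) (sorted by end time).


Greedy: pick earliest-ending, then skip overlaps.
Selected (3 activities): [(2, 3), (7, 8), (13, 14)]


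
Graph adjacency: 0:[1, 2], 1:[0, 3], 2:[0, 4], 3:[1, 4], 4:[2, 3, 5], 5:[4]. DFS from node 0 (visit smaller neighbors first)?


DFS stack-based: start with [0]
Visit order: [0, 1, 3, 4, 2, 5]


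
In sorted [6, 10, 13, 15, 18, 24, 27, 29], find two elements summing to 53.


Two pointers: lo=0, hi=7
Found pair: (24, 29) summing to 53


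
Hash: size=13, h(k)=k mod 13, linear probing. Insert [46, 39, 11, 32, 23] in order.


Insertions: 46->slot 7; 39->slot 0; 11->slot 11; 32->slot 6; 23->slot 10
Table: [39, None, None, None, None, None, 32, 46, None, None, 23, 11, None]


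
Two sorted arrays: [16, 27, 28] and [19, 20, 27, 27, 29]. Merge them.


Compare heads, take smaller each step.
Merged: [16, 19, 20, 27, 27, 27, 28, 29]


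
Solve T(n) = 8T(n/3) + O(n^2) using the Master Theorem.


a=8, b=3, c=2. log_3(8)=1.893 < c=2. Case 3: O(n^c) = O(n^2)
Complexity: O(n^2)


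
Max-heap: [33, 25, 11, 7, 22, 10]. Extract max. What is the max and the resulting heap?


Max = 33
Replace root with last, heapify down
Resulting heap: [25, 22, 11, 7, 10]


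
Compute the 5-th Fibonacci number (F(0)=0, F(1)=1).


F(n)=F(n-1)+F(n-2)
...F(3)=2, F(4)=3, F(5)=5


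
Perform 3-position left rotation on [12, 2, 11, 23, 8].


Left rotate by 3: [23, 8, 12, 2, 11]


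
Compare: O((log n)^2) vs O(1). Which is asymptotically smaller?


constant grows slower than polylogarithmic
O(1) is asymptotically smaller; O((log n)^2) grows faster


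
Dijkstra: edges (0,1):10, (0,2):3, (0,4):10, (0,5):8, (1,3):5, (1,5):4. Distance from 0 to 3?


Dijkstra from 0:
Distances: {0: 0, 1: 10, 2: 3, 3: 15, 4: 10, 5: 8}
Shortest distance to 3 = 15, path = [0, 1, 3]


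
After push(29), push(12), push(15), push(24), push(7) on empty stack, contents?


push(29) -> [29]
push(12) -> [29, 12]
push(15) -> [29, 12, 15]
push(24) -> [29, 12, 15, 24]
push(7) -> [29, 12, 15, 24, 7]
Final stack (bottom to top): [29, 12, 15, 24, 7]


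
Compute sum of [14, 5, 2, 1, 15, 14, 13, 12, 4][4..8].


Prefix sums: [0, 14, 19, 21, 22, 37, 51, 64, 76, 80]
Sum[4..8] = prefix[9] - prefix[4] = 80 - 22 = 58


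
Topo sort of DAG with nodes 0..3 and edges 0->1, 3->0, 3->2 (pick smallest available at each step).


Kahn's algorithm, process smallest node first
Order: [3, 0, 1, 2]


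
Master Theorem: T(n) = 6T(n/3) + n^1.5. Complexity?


a=6, b=3, c=1.5. log_3(6)=1.631 > c=1.5. Case 1: O(n^log_b(a)) = O(n^1.631)
Complexity: O(n^1.631)


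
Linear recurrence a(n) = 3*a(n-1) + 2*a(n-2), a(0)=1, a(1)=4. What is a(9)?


Build bottom-up:
...a(7)=8042, a(8)=28642, a(9)=3*28642+2*8042=102010


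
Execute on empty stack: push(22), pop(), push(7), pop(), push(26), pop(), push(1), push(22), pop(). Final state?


push(22) -> [22]
pop() returns 22 -> []
push(7) -> [7]
pop() returns 7 -> []
push(26) -> [26]
pop() returns 26 -> []
push(1) -> [1]
push(22) -> [1, 22]
pop() returns 22 -> [1]
Final stack (bottom to top): [1]


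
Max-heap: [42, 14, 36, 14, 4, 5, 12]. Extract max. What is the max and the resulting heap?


Max = 42
Replace root with last, heapify down
Resulting heap: [36, 14, 12, 14, 4, 5]


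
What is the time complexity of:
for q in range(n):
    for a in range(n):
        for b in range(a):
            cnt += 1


Per nesting level: O(n) * O(n) * O(n) [triangular over a] = O(n^3)
Complexity: O(n^3)


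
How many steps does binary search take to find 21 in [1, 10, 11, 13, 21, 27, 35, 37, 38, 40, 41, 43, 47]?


Search for 21:
[0,12] mid=6 arr[6]=35
[0,5] mid=2 arr[2]=11
[3,5] mid=4 arr[4]=21
Total: 3 comparisons


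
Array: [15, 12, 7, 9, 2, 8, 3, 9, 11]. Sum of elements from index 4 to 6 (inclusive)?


Prefix sums: [0, 15, 27, 34, 43, 45, 53, 56, 65, 76]
Sum[4..6] = prefix[7] - prefix[4] = 56 - 43 = 13


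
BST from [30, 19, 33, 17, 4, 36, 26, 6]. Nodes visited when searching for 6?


BST root = 30
Search for 6: compare at each node
Path: [30, 19, 17, 4, 6]


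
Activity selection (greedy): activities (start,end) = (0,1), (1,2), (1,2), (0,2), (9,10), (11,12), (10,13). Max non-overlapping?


Greedy: pick earliest-ending, then skip overlaps.
Selected (4 activities): [(0, 1), (1, 2), (9, 10), (11, 12)]


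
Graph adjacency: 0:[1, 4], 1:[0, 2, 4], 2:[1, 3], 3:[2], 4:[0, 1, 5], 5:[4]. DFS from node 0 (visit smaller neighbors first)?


DFS stack-based: start with [0]
Visit order: [0, 1, 2, 3, 4, 5]


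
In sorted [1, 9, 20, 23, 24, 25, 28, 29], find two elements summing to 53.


Two pointers: lo=0, hi=7
Found pair: (24, 29) summing to 53


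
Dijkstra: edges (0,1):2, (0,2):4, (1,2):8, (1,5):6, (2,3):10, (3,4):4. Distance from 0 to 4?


Dijkstra from 0:
Distances: {0: 0, 1: 2, 2: 4, 3: 14, 4: 18, 5: 8}
Shortest distance to 4 = 18, path = [0, 2, 3, 4]


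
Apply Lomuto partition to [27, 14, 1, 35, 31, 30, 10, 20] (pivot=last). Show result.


Elements <= 20 go left of pivot.
Result: [14, 1, 10, 20, 31, 30, 27, 35], pivot at index 3


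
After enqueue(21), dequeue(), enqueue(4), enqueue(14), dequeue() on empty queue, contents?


enqueue(21) -> [21]
dequeue() returns 21 -> []
enqueue(4) -> [4]
enqueue(14) -> [4, 14]
dequeue() returns 4 -> [14]
Final queue (front to back): [14]


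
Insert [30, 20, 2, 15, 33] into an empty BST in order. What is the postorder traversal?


Root = 30; build tree by BST insertion.
Postorder traversal: [15, 2, 20, 33, 30]


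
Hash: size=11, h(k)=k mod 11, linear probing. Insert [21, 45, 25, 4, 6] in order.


Insertions: 21->slot 10; 45->slot 1; 25->slot 3; 4->slot 4; 6->slot 6
Table: [None, 45, None, 25, 4, None, 6, None, None, None, 21]


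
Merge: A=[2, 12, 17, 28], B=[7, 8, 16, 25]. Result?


Compare heads, take smaller each step.
Merged: [2, 7, 8, 12, 16, 17, 25, 28]


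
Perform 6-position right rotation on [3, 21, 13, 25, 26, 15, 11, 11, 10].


Right rotate by 6: [25, 26, 15, 11, 11, 10, 3, 21, 13]


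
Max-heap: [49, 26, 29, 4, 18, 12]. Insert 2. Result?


Append 2: [49, 26, 29, 4, 18, 12, 2]
Bubble up: no swaps needed
Result: [49, 26, 29, 4, 18, 12, 2]


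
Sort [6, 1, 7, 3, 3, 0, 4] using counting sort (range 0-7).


Count array: [1, 1, 0, 2, 1, 0, 1, 1]
Reconstruct: [0, 1, 3, 3, 4, 6, 7]


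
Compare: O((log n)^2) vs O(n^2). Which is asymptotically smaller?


polylogarithmic grows slower than quadratic
O((log n)^2) is asymptotically smaller; O(n^2) grows faster


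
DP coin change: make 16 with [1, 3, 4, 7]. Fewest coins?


dp[0]=0; dp[i]=1+min(dp[i-c] for c in coins)
...dp[11]=2, dp[12]=3, dp[13]=3, dp[14]=2, dp[15]=3, dp[16]=4
Minimum coins for 16 = 4


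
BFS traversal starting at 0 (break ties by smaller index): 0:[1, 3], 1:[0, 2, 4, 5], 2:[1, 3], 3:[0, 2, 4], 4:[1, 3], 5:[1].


BFS queue: start with [0]
Visit order: [0, 1, 3, 2, 4, 5]


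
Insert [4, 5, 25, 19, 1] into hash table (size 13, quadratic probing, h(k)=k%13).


Insertions: 4->slot 4; 5->slot 5; 25->slot 12; 19->slot 6; 1->slot 1
Table: [None, 1, None, None, 4, 5, 19, None, None, None, None, None, 25]


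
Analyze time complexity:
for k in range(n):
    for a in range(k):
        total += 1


Per nesting level: O(n) * O(n) [triangular over k] = O(n^2)
Complexity: O(n^2)


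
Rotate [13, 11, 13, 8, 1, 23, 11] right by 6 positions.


Right rotate by 6: [11, 13, 8, 1, 23, 11, 13]


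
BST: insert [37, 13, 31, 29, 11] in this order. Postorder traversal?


Root = 37; build tree by BST insertion.
Postorder traversal: [11, 29, 31, 13, 37]


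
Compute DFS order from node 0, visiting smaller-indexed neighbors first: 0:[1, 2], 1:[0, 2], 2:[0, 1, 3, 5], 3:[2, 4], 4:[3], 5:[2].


DFS stack-based: start with [0]
Visit order: [0, 1, 2, 3, 4, 5]


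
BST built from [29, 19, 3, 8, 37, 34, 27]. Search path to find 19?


BST root = 29
Search for 19: compare at each node
Path: [29, 19]


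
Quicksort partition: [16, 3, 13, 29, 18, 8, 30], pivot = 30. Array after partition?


Elements <= 30 go left of pivot.
Result: [16, 3, 13, 29, 18, 8, 30], pivot at index 6


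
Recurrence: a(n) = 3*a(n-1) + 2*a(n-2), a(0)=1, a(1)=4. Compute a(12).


Build bottom-up:
...a(10)=363314, a(11)=1293962, a(12)=3*1293962+2*363314=4608514


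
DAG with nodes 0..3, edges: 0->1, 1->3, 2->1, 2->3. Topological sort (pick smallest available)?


Kahn's algorithm, process smallest node first
Order: [0, 2, 1, 3]


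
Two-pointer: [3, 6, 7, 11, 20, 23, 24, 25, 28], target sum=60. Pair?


Two pointers: lo=0, hi=8
No pair sums to 60


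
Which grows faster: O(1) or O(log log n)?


constant grows slower than double-logarithmic
O(1) is asymptotically smaller; O(log log n) grows faster


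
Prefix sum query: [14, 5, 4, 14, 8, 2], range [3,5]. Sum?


Prefix sums: [0, 14, 19, 23, 37, 45, 47]
Sum[3..5] = prefix[6] - prefix[3] = 47 - 23 = 24


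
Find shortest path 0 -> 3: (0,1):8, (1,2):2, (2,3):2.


Dijkstra from 0:
Distances: {0: 0, 1: 8, 2: 10, 3: 12}
Shortest distance to 3 = 12, path = [0, 1, 2, 3]


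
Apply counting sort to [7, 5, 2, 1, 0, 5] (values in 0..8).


Count array: [1, 1, 1, 0, 0, 2, 0, 1, 0]
Reconstruct: [0, 1, 2, 5, 5, 7]


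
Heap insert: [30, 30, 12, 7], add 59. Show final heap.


Append 59: [30, 30, 12, 7, 59]
Bubble up: swap idx 4(59) with idx 1(30); swap idx 1(59) with idx 0(30)
Result: [59, 30, 12, 7, 30]


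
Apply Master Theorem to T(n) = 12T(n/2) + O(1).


a=12, b=2, c=0. log_2(12)=3.585 > c=0. Case 1: O(n^log_b(a)) = O(n^3.585)
Complexity: O(n^3.585)


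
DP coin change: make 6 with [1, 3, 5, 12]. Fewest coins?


dp[0]=0; dp[i]=1+min(dp[i-c] for c in coins)
...dp[1]=1, dp[2]=2, dp[3]=1, dp[4]=2, dp[5]=1, dp[6]=2
Minimum coins for 6 = 2


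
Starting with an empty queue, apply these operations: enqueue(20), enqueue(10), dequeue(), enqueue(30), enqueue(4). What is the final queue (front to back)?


enqueue(20) -> [20]
enqueue(10) -> [20, 10]
dequeue() returns 20 -> [10]
enqueue(30) -> [10, 30]
enqueue(4) -> [10, 30, 4]
Final queue (front to back): [10, 30, 4]


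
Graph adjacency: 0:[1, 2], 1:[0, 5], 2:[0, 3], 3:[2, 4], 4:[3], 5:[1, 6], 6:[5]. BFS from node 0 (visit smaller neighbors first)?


BFS queue: start with [0]
Visit order: [0, 1, 2, 5, 3, 6, 4]


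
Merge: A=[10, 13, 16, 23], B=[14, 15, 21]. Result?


Compare heads, take smaller each step.
Merged: [10, 13, 14, 15, 16, 21, 23]


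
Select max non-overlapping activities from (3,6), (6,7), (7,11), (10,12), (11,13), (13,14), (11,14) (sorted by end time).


Greedy: pick earliest-ending, then skip overlaps.
Selected (5 activities): [(3, 6), (6, 7), (7, 11), (11, 13), (13, 14)]


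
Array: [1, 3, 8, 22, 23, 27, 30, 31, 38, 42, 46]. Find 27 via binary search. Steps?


Search for 27:
[0,10] mid=5 arr[5]=27
Total: 1 comparisons


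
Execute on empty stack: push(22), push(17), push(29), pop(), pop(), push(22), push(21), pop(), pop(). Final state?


push(22) -> [22]
push(17) -> [22, 17]
push(29) -> [22, 17, 29]
pop() returns 29 -> [22, 17]
pop() returns 17 -> [22]
push(22) -> [22, 22]
push(21) -> [22, 22, 21]
pop() returns 21 -> [22, 22]
pop() returns 22 -> [22]
Final stack (bottom to top): [22]


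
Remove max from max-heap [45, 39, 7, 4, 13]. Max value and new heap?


Max = 45
Replace root with last, heapify down
Resulting heap: [39, 13, 7, 4]


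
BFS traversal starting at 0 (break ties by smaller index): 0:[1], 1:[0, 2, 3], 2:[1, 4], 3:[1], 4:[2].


BFS queue: start with [0]
Visit order: [0, 1, 2, 3, 4]


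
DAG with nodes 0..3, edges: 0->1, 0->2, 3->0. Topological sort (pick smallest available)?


Kahn's algorithm, process smallest node first
Order: [3, 0, 1, 2]


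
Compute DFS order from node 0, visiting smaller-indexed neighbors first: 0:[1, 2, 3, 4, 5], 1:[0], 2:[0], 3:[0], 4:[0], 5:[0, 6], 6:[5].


DFS stack-based: start with [0]
Visit order: [0, 1, 2, 3, 4, 5, 6]


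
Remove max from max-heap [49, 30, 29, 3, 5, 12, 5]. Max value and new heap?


Max = 49
Replace root with last, heapify down
Resulting heap: [30, 5, 29, 3, 5, 12]


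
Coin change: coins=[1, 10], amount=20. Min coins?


dp[0]=0; dp[i]=1+min(dp[i-c] for c in coins)
...dp[15]=6, dp[16]=7, dp[17]=8, dp[18]=9, dp[19]=10, dp[20]=2
Minimum coins for 20 = 2


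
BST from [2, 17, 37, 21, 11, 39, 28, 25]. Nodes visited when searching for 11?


BST root = 2
Search for 11: compare at each node
Path: [2, 17, 11]


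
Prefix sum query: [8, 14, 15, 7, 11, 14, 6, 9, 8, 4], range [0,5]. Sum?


Prefix sums: [0, 8, 22, 37, 44, 55, 69, 75, 84, 92, 96]
Sum[0..5] = prefix[6] - prefix[0] = 69 - 0 = 69


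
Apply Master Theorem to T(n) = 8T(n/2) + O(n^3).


a=8, b=2, c=3. log_2(8)=3 = c=3. Case 2: O(n^c log n) = O(n^3 log n)
Complexity: O(n^3 log n)


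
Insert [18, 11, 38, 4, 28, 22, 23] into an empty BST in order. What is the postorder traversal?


Root = 18; build tree by BST insertion.
Postorder traversal: [4, 11, 23, 22, 28, 38, 18]


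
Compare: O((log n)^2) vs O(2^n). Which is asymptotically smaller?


polylogarithmic grows slower than exponential
O((log n)^2) is asymptotically smaller; O(2^n) grows faster


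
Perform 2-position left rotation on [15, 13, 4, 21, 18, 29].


Left rotate by 2: [4, 21, 18, 29, 15, 13]


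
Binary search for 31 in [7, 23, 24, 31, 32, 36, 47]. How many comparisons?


Search for 31:
[0,6] mid=3 arr[3]=31
Total: 1 comparisons


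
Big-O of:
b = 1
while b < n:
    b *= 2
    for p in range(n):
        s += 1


Per nesting level: O(log n) * O(n) = O(n log n)
Complexity: O(n log n)


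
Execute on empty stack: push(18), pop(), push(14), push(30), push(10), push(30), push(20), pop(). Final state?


push(18) -> [18]
pop() returns 18 -> []
push(14) -> [14]
push(30) -> [14, 30]
push(10) -> [14, 30, 10]
push(30) -> [14, 30, 10, 30]
push(20) -> [14, 30, 10, 30, 20]
pop() returns 20 -> [14, 30, 10, 30]
Final stack (bottom to top): [14, 30, 10, 30]


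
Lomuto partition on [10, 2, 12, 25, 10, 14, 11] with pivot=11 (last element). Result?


Elements <= 11 go left of pivot.
Result: [10, 2, 10, 11, 12, 14, 25], pivot at index 3


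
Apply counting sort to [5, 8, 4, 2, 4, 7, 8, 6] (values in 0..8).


Count array: [0, 0, 1, 0, 2, 1, 1, 1, 2]
Reconstruct: [2, 4, 4, 5, 6, 7, 8, 8]


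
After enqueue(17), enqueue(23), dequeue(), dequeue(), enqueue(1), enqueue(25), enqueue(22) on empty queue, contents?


enqueue(17) -> [17]
enqueue(23) -> [17, 23]
dequeue() returns 17 -> [23]
dequeue() returns 23 -> []
enqueue(1) -> [1]
enqueue(25) -> [1, 25]
enqueue(22) -> [1, 25, 22]
Final queue (front to back): [1, 25, 22]


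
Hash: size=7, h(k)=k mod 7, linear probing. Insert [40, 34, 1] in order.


Insertions: 40->slot 5; 34->slot 6; 1->slot 1
Table: [None, 1, None, None, None, 40, 34]


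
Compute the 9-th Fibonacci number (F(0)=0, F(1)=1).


F(n)=F(n-1)+F(n-2)
...F(7)=13, F(8)=21, F(9)=34


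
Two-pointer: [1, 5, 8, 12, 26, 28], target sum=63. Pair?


Two pointers: lo=0, hi=5
No pair sums to 63


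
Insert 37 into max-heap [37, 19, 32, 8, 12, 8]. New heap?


Append 37: [37, 19, 32, 8, 12, 8, 37]
Bubble up: swap idx 6(37) with idx 2(32)
Result: [37, 19, 37, 8, 12, 8, 32]


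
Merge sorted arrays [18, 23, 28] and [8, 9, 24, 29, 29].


Compare heads, take smaller each step.
Merged: [8, 9, 18, 23, 24, 28, 29, 29]


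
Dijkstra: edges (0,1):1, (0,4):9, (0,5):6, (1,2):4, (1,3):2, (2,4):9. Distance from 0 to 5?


Dijkstra from 0:
Distances: {0: 0, 1: 1, 2: 5, 3: 3, 4: 9, 5: 6}
Shortest distance to 5 = 6, path = [0, 5]


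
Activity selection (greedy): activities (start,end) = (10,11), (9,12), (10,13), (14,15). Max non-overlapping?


Greedy: pick earliest-ending, then skip overlaps.
Selected (2 activities): [(10, 11), (14, 15)]


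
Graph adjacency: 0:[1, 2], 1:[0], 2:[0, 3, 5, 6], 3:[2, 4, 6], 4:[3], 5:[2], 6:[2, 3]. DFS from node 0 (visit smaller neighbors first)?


DFS stack-based: start with [0]
Visit order: [0, 1, 2, 3, 4, 6, 5]


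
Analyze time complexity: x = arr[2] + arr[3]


Analysis: constant-time operation, no loop
Complexity: O(1)


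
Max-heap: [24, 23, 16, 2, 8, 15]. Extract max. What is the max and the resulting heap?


Max = 24
Replace root with last, heapify down
Resulting heap: [23, 15, 16, 2, 8]


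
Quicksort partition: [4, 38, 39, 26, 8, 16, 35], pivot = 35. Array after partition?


Elements <= 35 go left of pivot.
Result: [4, 26, 8, 16, 35, 38, 39], pivot at index 4


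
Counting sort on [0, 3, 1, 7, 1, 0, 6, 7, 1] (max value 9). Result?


Count array: [2, 3, 0, 1, 0, 0, 1, 2, 0, 0]
Reconstruct: [0, 0, 1, 1, 1, 3, 6, 7, 7]


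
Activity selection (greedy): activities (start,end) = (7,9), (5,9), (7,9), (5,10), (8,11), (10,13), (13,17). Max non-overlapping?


Greedy: pick earliest-ending, then skip overlaps.
Selected (3 activities): [(7, 9), (10, 13), (13, 17)]


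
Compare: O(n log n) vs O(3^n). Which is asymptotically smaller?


linearithmic grows slower than exponential (base 3)
O(n log n) is asymptotically smaller; O(3^n) grows faster


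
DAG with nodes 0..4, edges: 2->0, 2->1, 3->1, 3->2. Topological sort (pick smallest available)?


Kahn's algorithm, process smallest node first
Order: [3, 2, 0, 1, 4]


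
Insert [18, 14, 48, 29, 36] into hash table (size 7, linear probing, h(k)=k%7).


Insertions: 18->slot 4; 14->slot 0; 48->slot 6; 29->slot 1; 36->slot 2
Table: [14, 29, 36, None, 18, None, 48]


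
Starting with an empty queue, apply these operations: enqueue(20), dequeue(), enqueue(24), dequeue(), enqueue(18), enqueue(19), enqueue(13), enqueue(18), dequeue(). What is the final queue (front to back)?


enqueue(20) -> [20]
dequeue() returns 20 -> []
enqueue(24) -> [24]
dequeue() returns 24 -> []
enqueue(18) -> [18]
enqueue(19) -> [18, 19]
enqueue(13) -> [18, 19, 13]
enqueue(18) -> [18, 19, 13, 18]
dequeue() returns 18 -> [19, 13, 18]
Final queue (front to back): [19, 13, 18]


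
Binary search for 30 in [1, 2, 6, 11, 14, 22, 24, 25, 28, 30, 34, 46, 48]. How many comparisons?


Search for 30:
[0,12] mid=6 arr[6]=24
[7,12] mid=9 arr[9]=30
Total: 2 comparisons


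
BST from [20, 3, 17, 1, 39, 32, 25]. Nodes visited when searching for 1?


BST root = 20
Search for 1: compare at each node
Path: [20, 3, 1]


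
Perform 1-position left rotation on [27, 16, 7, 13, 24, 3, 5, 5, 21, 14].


Left rotate by 1: [16, 7, 13, 24, 3, 5, 5, 21, 14, 27]


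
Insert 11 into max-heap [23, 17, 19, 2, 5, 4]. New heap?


Append 11: [23, 17, 19, 2, 5, 4, 11]
Bubble up: no swaps needed
Result: [23, 17, 19, 2, 5, 4, 11]


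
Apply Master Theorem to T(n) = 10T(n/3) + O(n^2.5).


a=10, b=3, c=2.5. log_3(10)=2.096 < c=2.5. Case 3: O(n^c) = O(n^2.500)
Complexity: O(n^2.500)


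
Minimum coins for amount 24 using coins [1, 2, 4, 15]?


dp[0]=0; dp[i]=1+min(dp[i-c] for c in coins)
...dp[19]=2, dp[20]=3, dp[21]=3, dp[22]=4, dp[23]=3, dp[24]=4
Minimum coins for 24 = 4


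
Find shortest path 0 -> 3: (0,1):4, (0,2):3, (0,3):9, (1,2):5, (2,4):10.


Dijkstra from 0:
Distances: {0: 0, 1: 4, 2: 3, 3: 9, 4: 13}
Shortest distance to 3 = 9, path = [0, 3]


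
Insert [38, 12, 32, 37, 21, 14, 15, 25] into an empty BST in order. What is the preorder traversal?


Root = 38; build tree by BST insertion.
Preorder traversal: [38, 12, 32, 21, 14, 15, 25, 37]


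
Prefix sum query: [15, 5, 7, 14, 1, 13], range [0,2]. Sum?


Prefix sums: [0, 15, 20, 27, 41, 42, 55]
Sum[0..2] = prefix[3] - prefix[0] = 27 - 0 = 27


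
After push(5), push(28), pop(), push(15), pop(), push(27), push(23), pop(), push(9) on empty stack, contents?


push(5) -> [5]
push(28) -> [5, 28]
pop() returns 28 -> [5]
push(15) -> [5, 15]
pop() returns 15 -> [5]
push(27) -> [5, 27]
push(23) -> [5, 27, 23]
pop() returns 23 -> [5, 27]
push(9) -> [5, 27, 9]
Final stack (bottom to top): [5, 27, 9]


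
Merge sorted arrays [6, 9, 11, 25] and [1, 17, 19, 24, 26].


Compare heads, take smaller each step.
Merged: [1, 6, 9, 11, 17, 19, 24, 25, 26]


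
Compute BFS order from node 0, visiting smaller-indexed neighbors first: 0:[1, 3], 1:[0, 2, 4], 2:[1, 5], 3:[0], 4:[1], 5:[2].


BFS queue: start with [0]
Visit order: [0, 1, 3, 2, 4, 5]


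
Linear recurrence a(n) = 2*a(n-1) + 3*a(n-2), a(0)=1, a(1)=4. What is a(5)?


Build bottom-up:
...a(3)=34, a(4)=101, a(5)=2*101+3*34=304


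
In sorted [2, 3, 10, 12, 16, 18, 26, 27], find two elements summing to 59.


Two pointers: lo=0, hi=7
No pair sums to 59


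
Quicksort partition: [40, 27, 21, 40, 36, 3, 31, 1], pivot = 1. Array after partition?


Elements <= 1 go left of pivot.
Result: [1, 27, 21, 40, 36, 3, 31, 40], pivot at index 0


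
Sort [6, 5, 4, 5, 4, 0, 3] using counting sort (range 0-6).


Count array: [1, 0, 0, 1, 2, 2, 1]
Reconstruct: [0, 3, 4, 4, 5, 5, 6]


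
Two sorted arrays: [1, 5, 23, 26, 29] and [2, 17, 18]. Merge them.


Compare heads, take smaller each step.
Merged: [1, 2, 5, 17, 18, 23, 26, 29]


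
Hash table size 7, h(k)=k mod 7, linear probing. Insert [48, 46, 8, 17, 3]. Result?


Insertions: 48->slot 6; 46->slot 4; 8->slot 1; 17->slot 3; 3->slot 5
Table: [None, 8, None, 17, 46, 3, 48]


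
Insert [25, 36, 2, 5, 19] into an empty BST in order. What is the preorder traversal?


Root = 25; build tree by BST insertion.
Preorder traversal: [25, 2, 5, 19, 36]


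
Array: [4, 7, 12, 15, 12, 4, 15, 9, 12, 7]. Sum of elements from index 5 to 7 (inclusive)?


Prefix sums: [0, 4, 11, 23, 38, 50, 54, 69, 78, 90, 97]
Sum[5..7] = prefix[8] - prefix[5] = 78 - 50 = 28


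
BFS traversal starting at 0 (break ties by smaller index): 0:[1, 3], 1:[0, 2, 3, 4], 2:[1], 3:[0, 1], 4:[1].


BFS queue: start with [0]
Visit order: [0, 1, 3, 2, 4]


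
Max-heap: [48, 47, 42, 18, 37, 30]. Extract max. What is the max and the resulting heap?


Max = 48
Replace root with last, heapify down
Resulting heap: [47, 37, 42, 18, 30]


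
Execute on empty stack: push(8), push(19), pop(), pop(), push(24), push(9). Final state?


push(8) -> [8]
push(19) -> [8, 19]
pop() returns 19 -> [8]
pop() returns 8 -> []
push(24) -> [24]
push(9) -> [24, 9]
Final stack (bottom to top): [24, 9]


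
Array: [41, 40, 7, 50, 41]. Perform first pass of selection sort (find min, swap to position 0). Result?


After one pass: [7, 40, 41, 50, 41]


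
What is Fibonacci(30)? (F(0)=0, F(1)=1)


F(n)=F(n-1)+F(n-2)
...F(28)=317811, F(29)=514229, F(30)=832040


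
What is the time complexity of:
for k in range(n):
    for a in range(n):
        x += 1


Per nesting level: O(n) * O(n) = O(n^2)
Complexity: O(n^2)


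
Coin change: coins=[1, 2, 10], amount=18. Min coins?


dp[0]=0; dp[i]=1+min(dp[i-c] for c in coins)
...dp[13]=3, dp[14]=3, dp[15]=4, dp[16]=4, dp[17]=5, dp[18]=5
Minimum coins for 18 = 5


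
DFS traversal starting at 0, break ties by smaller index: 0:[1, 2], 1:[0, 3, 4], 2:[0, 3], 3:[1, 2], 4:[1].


DFS stack-based: start with [0]
Visit order: [0, 1, 3, 2, 4]


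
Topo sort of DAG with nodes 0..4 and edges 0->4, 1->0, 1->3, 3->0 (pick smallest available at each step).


Kahn's algorithm, process smallest node first
Order: [1, 2, 3, 0, 4]


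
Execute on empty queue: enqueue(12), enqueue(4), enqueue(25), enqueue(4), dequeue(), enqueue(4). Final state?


enqueue(12) -> [12]
enqueue(4) -> [12, 4]
enqueue(25) -> [12, 4, 25]
enqueue(4) -> [12, 4, 25, 4]
dequeue() returns 12 -> [4, 25, 4]
enqueue(4) -> [4, 25, 4, 4]
Final queue (front to back): [4, 25, 4, 4]


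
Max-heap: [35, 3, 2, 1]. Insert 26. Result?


Append 26: [35, 3, 2, 1, 26]
Bubble up: swap idx 4(26) with idx 1(3)
Result: [35, 26, 2, 1, 3]


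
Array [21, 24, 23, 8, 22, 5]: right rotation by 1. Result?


Right rotate by 1: [5, 21, 24, 23, 8, 22]


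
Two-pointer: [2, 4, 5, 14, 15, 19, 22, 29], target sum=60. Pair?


Two pointers: lo=0, hi=7
No pair sums to 60


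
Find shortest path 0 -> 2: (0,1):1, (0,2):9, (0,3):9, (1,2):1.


Dijkstra from 0:
Distances: {0: 0, 1: 1, 2: 2, 3: 9}
Shortest distance to 2 = 2, path = [0, 1, 2]


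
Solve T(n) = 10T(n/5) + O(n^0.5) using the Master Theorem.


a=10, b=5, c=0.5. log_5(10)=1.431 > c=0.5. Case 1: O(n^log_b(a)) = O(n^1.431)
Complexity: O(n^1.431)


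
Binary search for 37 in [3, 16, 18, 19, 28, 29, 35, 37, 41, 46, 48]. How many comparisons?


Search for 37:
[0,10] mid=5 arr[5]=29
[6,10] mid=8 arr[8]=41
[6,7] mid=6 arr[6]=35
[7,7] mid=7 arr[7]=37
Total: 4 comparisons


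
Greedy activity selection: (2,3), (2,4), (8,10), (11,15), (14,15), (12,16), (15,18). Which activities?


Greedy: pick earliest-ending, then skip overlaps.
Selected (4 activities): [(2, 3), (8, 10), (11, 15), (15, 18)]


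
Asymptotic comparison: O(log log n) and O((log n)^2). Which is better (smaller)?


double-logarithmic grows slower than polylogarithmic
O(log log n) is asymptotically smaller; O((log n)^2) grows faster


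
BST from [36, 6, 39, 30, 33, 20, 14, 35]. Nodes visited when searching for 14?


BST root = 36
Search for 14: compare at each node
Path: [36, 6, 30, 20, 14]


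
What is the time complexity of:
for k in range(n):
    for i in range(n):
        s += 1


Per nesting level: O(n) * O(n) = O(n^2)
Complexity: O(n^2)


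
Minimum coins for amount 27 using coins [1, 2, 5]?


dp[0]=0; dp[i]=1+min(dp[i-c] for c in coins)
...dp[22]=5, dp[23]=6, dp[24]=6, dp[25]=5, dp[26]=6, dp[27]=6
Minimum coins for 27 = 6


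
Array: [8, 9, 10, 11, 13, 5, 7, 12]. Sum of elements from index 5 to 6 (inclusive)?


Prefix sums: [0, 8, 17, 27, 38, 51, 56, 63, 75]
Sum[5..6] = prefix[7] - prefix[5] = 63 - 51 = 12


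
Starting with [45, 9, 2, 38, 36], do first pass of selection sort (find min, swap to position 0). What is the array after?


After one pass: [2, 9, 45, 38, 36]


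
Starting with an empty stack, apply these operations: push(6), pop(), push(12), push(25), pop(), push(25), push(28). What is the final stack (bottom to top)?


push(6) -> [6]
pop() returns 6 -> []
push(12) -> [12]
push(25) -> [12, 25]
pop() returns 25 -> [12]
push(25) -> [12, 25]
push(28) -> [12, 25, 28]
Final stack (bottom to top): [12, 25, 28]


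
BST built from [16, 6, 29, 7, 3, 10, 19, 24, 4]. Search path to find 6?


BST root = 16
Search for 6: compare at each node
Path: [16, 6]


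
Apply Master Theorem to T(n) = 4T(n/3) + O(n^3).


a=4, b=3, c=3. log_3(4)=1.262 < c=3. Case 3: O(n^c) = O(n^3)
Complexity: O(n^3)


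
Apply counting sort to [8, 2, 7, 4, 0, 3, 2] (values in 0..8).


Count array: [1, 0, 2, 1, 1, 0, 0, 1, 1]
Reconstruct: [0, 2, 2, 3, 4, 7, 8]


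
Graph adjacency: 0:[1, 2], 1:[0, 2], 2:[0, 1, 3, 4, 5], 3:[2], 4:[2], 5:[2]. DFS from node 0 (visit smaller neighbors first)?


DFS stack-based: start with [0]
Visit order: [0, 1, 2, 3, 4, 5]


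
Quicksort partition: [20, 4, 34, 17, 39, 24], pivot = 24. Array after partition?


Elements <= 24 go left of pivot.
Result: [20, 4, 17, 24, 39, 34], pivot at index 3


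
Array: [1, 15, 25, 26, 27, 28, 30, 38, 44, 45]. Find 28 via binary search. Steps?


Search for 28:
[0,9] mid=4 arr[4]=27
[5,9] mid=7 arr[7]=38
[5,6] mid=5 arr[5]=28
Total: 3 comparisons


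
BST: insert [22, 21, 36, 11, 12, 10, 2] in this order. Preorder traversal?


Root = 22; build tree by BST insertion.
Preorder traversal: [22, 21, 11, 10, 2, 12, 36]


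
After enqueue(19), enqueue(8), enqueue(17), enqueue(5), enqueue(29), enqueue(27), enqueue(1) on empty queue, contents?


enqueue(19) -> [19]
enqueue(8) -> [19, 8]
enqueue(17) -> [19, 8, 17]
enqueue(5) -> [19, 8, 17, 5]
enqueue(29) -> [19, 8, 17, 5, 29]
enqueue(27) -> [19, 8, 17, 5, 29, 27]
enqueue(1) -> [19, 8, 17, 5, 29, 27, 1]
Final queue (front to back): [19, 8, 17, 5, 29, 27, 1]


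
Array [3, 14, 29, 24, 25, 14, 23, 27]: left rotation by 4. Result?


Left rotate by 4: [25, 14, 23, 27, 3, 14, 29, 24]


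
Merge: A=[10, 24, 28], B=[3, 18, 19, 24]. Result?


Compare heads, take smaller each step.
Merged: [3, 10, 18, 19, 24, 24, 28]


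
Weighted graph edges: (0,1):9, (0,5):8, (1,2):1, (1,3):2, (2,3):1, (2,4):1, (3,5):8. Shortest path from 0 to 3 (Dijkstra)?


Dijkstra from 0:
Distances: {0: 0, 1: 9, 2: 10, 3: 11, 4: 11, 5: 8}
Shortest distance to 3 = 11, path = [0, 1, 3]


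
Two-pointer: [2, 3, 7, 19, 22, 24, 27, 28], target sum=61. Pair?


Two pointers: lo=0, hi=7
No pair sums to 61


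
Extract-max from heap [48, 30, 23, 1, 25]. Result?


Max = 48
Replace root with last, heapify down
Resulting heap: [30, 25, 23, 1]


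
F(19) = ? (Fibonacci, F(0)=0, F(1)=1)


F(n)=F(n-1)+F(n-2)
...F(17)=1597, F(18)=2584, F(19)=4181


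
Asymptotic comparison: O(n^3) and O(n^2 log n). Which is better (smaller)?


n^2 log n grows slower than cubic
O(n^2 log n) is asymptotically smaller; O(n^3) grows faster


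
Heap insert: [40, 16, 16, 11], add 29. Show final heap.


Append 29: [40, 16, 16, 11, 29]
Bubble up: swap idx 4(29) with idx 1(16)
Result: [40, 29, 16, 11, 16]


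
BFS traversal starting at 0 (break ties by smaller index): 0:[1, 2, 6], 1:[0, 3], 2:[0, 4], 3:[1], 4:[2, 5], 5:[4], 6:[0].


BFS queue: start with [0]
Visit order: [0, 1, 2, 6, 3, 4, 5]


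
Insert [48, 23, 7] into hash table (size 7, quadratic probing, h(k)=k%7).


Insertions: 48->slot 6; 23->slot 2; 7->slot 0
Table: [7, None, 23, None, None, None, 48]


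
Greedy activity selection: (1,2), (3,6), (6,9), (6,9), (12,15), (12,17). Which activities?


Greedy: pick earliest-ending, then skip overlaps.
Selected (4 activities): [(1, 2), (3, 6), (6, 9), (12, 15)]


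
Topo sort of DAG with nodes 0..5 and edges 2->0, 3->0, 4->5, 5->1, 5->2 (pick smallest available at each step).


Kahn's algorithm, process smallest node first
Order: [3, 4, 5, 1, 2, 0]


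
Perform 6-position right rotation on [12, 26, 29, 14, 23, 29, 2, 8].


Right rotate by 6: [29, 14, 23, 29, 2, 8, 12, 26]


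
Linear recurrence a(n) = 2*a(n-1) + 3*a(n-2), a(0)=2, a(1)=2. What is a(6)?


Build bottom-up:
...a(4)=82, a(5)=242, a(6)=2*242+3*82=730


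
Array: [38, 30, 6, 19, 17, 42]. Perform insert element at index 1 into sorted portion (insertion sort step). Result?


After one pass: [30, 38, 6, 19, 17, 42]


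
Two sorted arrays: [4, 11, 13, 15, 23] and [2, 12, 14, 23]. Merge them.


Compare heads, take smaller each step.
Merged: [2, 4, 11, 12, 13, 14, 15, 23, 23]


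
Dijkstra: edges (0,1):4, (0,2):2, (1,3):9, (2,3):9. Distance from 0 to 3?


Dijkstra from 0:
Distances: {0: 0, 1: 4, 2: 2, 3: 11}
Shortest distance to 3 = 11, path = [0, 2, 3]


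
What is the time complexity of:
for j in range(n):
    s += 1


Per nesting level: O(n) = O(n)
Complexity: O(n)


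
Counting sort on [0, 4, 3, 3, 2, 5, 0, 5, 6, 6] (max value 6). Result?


Count array: [2, 0, 1, 2, 1, 2, 2]
Reconstruct: [0, 0, 2, 3, 3, 4, 5, 5, 6, 6]


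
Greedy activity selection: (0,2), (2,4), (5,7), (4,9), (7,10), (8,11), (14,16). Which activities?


Greedy: pick earliest-ending, then skip overlaps.
Selected (5 activities): [(0, 2), (2, 4), (5, 7), (7, 10), (14, 16)]


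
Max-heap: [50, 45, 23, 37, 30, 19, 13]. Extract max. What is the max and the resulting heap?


Max = 50
Replace root with last, heapify down
Resulting heap: [45, 37, 23, 13, 30, 19]


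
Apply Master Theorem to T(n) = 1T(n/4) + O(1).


a=1, b=4, c=0. log_4(1)=0 = c=0. Case 2: O(n^c log n) = O(log n)
Complexity: O(log n)


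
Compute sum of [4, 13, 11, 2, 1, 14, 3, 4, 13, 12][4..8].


Prefix sums: [0, 4, 17, 28, 30, 31, 45, 48, 52, 65, 77]
Sum[4..8] = prefix[9] - prefix[4] = 65 - 30 = 35


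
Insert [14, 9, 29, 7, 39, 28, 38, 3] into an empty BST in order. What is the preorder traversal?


Root = 14; build tree by BST insertion.
Preorder traversal: [14, 9, 7, 3, 29, 28, 39, 38]


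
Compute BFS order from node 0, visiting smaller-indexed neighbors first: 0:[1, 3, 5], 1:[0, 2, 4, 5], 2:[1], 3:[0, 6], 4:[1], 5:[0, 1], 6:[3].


BFS queue: start with [0]
Visit order: [0, 1, 3, 5, 2, 4, 6]


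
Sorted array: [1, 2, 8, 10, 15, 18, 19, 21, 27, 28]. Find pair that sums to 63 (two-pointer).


Two pointers: lo=0, hi=9
No pair sums to 63


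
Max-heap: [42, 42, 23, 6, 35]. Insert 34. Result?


Append 34: [42, 42, 23, 6, 35, 34]
Bubble up: swap idx 5(34) with idx 2(23)
Result: [42, 42, 34, 6, 35, 23]


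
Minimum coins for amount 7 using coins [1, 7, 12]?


dp[0]=0; dp[i]=1+min(dp[i-c] for c in coins)
...dp[2]=2, dp[3]=3, dp[4]=4, dp[5]=5, dp[6]=6, dp[7]=1
Minimum coins for 7 = 1


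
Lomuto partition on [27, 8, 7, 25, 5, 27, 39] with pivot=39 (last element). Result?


Elements <= 39 go left of pivot.
Result: [27, 8, 7, 25, 5, 27, 39], pivot at index 6


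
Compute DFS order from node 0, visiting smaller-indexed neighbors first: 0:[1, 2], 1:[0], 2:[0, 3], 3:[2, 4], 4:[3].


DFS stack-based: start with [0]
Visit order: [0, 1, 2, 3, 4]


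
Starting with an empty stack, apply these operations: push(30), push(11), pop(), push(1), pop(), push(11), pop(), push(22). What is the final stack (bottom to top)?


push(30) -> [30]
push(11) -> [30, 11]
pop() returns 11 -> [30]
push(1) -> [30, 1]
pop() returns 1 -> [30]
push(11) -> [30, 11]
pop() returns 11 -> [30]
push(22) -> [30, 22]
Final stack (bottom to top): [30, 22]


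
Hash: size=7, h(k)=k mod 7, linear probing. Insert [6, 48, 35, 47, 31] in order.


Insertions: 6->slot 6; 48->slot 0; 35->slot 1; 47->slot 5; 31->slot 3
Table: [48, 35, None, 31, None, 47, 6]


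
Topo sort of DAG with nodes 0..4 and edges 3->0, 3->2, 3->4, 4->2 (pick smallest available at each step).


Kahn's algorithm, process smallest node first
Order: [1, 3, 0, 4, 2]


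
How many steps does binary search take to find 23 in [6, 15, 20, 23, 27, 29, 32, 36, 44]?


Search for 23:
[0,8] mid=4 arr[4]=27
[0,3] mid=1 arr[1]=15
[2,3] mid=2 arr[2]=20
[3,3] mid=3 arr[3]=23
Total: 4 comparisons


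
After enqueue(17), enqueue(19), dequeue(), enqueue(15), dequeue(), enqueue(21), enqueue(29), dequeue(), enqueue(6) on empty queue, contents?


enqueue(17) -> [17]
enqueue(19) -> [17, 19]
dequeue() returns 17 -> [19]
enqueue(15) -> [19, 15]
dequeue() returns 19 -> [15]
enqueue(21) -> [15, 21]
enqueue(29) -> [15, 21, 29]
dequeue() returns 15 -> [21, 29]
enqueue(6) -> [21, 29, 6]
Final queue (front to back): [21, 29, 6]


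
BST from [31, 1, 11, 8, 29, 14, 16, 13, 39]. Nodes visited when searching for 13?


BST root = 31
Search for 13: compare at each node
Path: [31, 1, 11, 29, 14, 13]


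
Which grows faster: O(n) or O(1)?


constant grows slower than linear
O(1) is asymptotically smaller; O(n) grows faster


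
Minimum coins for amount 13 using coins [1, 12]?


dp[0]=0; dp[i]=1+min(dp[i-c] for c in coins)
...dp[8]=8, dp[9]=9, dp[10]=10, dp[11]=11, dp[12]=1, dp[13]=2
Minimum coins for 13 = 2


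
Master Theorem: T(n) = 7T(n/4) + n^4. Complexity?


a=7, b=4, c=4. log_4(7)=1.404 < c=4. Case 3: O(n^c) = O(n^4)
Complexity: O(n^4)


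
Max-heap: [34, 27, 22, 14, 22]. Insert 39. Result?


Append 39: [34, 27, 22, 14, 22, 39]
Bubble up: swap idx 5(39) with idx 2(22); swap idx 2(39) with idx 0(34)
Result: [39, 27, 34, 14, 22, 22]


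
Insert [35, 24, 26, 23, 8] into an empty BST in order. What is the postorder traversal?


Root = 35; build tree by BST insertion.
Postorder traversal: [8, 23, 26, 24, 35]
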